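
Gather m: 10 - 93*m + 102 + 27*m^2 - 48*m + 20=27*m^2 - 141*m + 132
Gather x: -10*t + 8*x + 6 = -10*t + 8*x + 6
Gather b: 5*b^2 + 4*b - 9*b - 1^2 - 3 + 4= 5*b^2 - 5*b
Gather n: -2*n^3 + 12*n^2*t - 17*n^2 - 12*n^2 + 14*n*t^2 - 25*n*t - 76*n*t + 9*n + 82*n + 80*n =-2*n^3 + n^2*(12*t - 29) + n*(14*t^2 - 101*t + 171)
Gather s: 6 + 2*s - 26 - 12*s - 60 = -10*s - 80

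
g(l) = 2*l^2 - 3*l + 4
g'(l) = 4*l - 3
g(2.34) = 7.93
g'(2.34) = 6.36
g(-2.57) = 24.92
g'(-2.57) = -13.28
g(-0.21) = 4.72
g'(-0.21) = -3.84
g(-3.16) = 33.45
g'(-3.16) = -15.64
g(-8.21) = 163.44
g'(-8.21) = -35.84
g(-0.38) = 5.43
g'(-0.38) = -4.52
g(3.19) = 14.78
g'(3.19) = 9.76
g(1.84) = 5.25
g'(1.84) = 4.36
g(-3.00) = 31.00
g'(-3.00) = -15.00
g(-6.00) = 94.00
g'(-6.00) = -27.00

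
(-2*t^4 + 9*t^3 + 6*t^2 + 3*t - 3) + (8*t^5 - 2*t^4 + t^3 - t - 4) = 8*t^5 - 4*t^4 + 10*t^3 + 6*t^2 + 2*t - 7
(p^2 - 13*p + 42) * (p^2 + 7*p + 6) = p^4 - 6*p^3 - 43*p^2 + 216*p + 252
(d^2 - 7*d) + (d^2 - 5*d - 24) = 2*d^2 - 12*d - 24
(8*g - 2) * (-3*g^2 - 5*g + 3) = -24*g^3 - 34*g^2 + 34*g - 6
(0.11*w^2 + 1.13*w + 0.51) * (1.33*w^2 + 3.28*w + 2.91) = 0.1463*w^4 + 1.8637*w^3 + 4.7048*w^2 + 4.9611*w + 1.4841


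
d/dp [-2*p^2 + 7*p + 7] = 7 - 4*p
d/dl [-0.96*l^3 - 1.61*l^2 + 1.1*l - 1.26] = -2.88*l^2 - 3.22*l + 1.1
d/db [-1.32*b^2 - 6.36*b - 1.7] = -2.64*b - 6.36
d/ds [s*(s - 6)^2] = 3*(s - 6)*(s - 2)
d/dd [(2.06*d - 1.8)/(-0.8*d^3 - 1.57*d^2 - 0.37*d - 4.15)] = (3.296*d^3 - 1.0858*d^2 - 5.652*d - 9.215)/(0.64*d^6 + 2.512*d^5 + 3.0569*d^4 + 7.8018*d^3 + 13.1679*d^2 + 3.071*d + 17.2225)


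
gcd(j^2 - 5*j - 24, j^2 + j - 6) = j + 3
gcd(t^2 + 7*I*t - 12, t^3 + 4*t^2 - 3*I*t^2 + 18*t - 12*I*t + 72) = t + 3*I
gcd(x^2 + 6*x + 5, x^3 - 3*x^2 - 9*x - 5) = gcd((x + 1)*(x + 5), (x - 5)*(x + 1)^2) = x + 1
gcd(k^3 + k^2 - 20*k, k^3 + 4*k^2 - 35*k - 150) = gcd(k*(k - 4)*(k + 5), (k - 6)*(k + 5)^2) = k + 5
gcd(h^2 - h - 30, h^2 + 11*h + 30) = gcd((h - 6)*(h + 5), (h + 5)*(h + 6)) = h + 5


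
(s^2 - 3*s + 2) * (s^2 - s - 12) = s^4 - 4*s^3 - 7*s^2 + 34*s - 24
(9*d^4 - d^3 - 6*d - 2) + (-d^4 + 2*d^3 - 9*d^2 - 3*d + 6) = 8*d^4 + d^3 - 9*d^2 - 9*d + 4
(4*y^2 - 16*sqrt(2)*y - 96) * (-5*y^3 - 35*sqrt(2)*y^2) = -20*y^5 - 60*sqrt(2)*y^4 + 1600*y^3 + 3360*sqrt(2)*y^2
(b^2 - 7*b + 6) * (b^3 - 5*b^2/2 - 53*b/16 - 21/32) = b^5 - 19*b^4/2 + 323*b^3/16 + 241*b^2/32 - 489*b/32 - 63/16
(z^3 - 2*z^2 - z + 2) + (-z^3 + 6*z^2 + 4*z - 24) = 4*z^2 + 3*z - 22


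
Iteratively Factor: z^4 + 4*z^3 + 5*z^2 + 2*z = (z + 2)*(z^3 + 2*z^2 + z) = (z + 1)*(z + 2)*(z^2 + z) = (z + 1)^2*(z + 2)*(z)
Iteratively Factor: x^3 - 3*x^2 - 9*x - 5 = (x + 1)*(x^2 - 4*x - 5) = (x - 5)*(x + 1)*(x + 1)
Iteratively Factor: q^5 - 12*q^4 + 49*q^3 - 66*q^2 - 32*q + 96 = (q - 4)*(q^4 - 8*q^3 + 17*q^2 + 2*q - 24) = (q - 4)*(q - 3)*(q^3 - 5*q^2 + 2*q + 8) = (q - 4)^2*(q - 3)*(q^2 - q - 2) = (q - 4)^2*(q - 3)*(q + 1)*(q - 2)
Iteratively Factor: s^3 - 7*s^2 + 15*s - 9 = (s - 3)*(s^2 - 4*s + 3) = (s - 3)^2*(s - 1)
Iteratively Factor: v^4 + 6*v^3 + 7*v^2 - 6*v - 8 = (v + 1)*(v^3 + 5*v^2 + 2*v - 8) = (v + 1)*(v + 2)*(v^2 + 3*v - 4) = (v - 1)*(v + 1)*(v + 2)*(v + 4)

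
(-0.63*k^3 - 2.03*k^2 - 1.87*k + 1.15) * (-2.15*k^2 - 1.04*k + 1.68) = 1.3545*k^5 + 5.0197*k^4 + 5.0733*k^3 - 3.9381*k^2 - 4.3376*k + 1.932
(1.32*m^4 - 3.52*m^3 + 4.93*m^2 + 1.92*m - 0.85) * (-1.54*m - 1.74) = -2.0328*m^5 + 3.124*m^4 - 1.4674*m^3 - 11.535*m^2 - 2.0318*m + 1.479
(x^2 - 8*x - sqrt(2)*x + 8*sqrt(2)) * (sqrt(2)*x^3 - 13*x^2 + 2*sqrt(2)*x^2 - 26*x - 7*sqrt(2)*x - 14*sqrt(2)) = sqrt(2)*x^5 - 15*x^4 - 6*sqrt(2)*x^4 - 10*sqrt(2)*x^3 + 90*x^3 - 36*sqrt(2)*x^2 + 254*x^2 - 96*sqrt(2)*x - 84*x - 224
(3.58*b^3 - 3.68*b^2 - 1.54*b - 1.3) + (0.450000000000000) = 3.58*b^3 - 3.68*b^2 - 1.54*b - 0.85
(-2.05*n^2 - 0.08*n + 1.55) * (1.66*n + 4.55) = -3.403*n^3 - 9.4603*n^2 + 2.209*n + 7.0525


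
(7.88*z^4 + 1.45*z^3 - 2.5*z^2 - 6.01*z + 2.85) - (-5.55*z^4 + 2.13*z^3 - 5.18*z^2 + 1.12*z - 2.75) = 13.43*z^4 - 0.68*z^3 + 2.68*z^2 - 7.13*z + 5.6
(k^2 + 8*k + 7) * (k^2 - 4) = k^4 + 8*k^3 + 3*k^2 - 32*k - 28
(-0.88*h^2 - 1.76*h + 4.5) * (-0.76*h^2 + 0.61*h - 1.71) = 0.6688*h^4 + 0.8008*h^3 - 2.9888*h^2 + 5.7546*h - 7.695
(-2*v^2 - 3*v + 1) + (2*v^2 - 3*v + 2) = 3 - 6*v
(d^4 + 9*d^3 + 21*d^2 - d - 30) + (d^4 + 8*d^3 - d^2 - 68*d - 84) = 2*d^4 + 17*d^3 + 20*d^2 - 69*d - 114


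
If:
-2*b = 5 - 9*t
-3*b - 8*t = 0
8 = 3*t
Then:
No Solution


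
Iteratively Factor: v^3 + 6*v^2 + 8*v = (v + 4)*(v^2 + 2*v) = (v + 2)*(v + 4)*(v)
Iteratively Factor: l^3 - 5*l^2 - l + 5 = (l + 1)*(l^2 - 6*l + 5) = (l - 5)*(l + 1)*(l - 1)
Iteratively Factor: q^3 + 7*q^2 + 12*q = (q + 4)*(q^2 + 3*q) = q*(q + 4)*(q + 3)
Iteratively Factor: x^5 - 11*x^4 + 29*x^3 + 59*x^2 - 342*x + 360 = (x - 2)*(x^4 - 9*x^3 + 11*x^2 + 81*x - 180) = (x - 4)*(x - 2)*(x^3 - 5*x^2 - 9*x + 45) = (x - 5)*(x - 4)*(x - 2)*(x^2 - 9) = (x - 5)*(x - 4)*(x - 2)*(x + 3)*(x - 3)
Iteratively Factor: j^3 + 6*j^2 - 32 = (j + 4)*(j^2 + 2*j - 8) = (j + 4)^2*(j - 2)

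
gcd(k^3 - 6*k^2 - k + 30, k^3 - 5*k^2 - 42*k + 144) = k - 3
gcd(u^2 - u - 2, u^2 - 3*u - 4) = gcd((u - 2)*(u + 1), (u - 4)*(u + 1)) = u + 1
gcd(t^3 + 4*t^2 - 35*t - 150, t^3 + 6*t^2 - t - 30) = t + 5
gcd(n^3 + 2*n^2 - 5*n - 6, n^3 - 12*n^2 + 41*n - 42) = n - 2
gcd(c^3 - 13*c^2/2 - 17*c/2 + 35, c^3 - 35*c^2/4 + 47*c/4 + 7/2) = c^2 - 9*c + 14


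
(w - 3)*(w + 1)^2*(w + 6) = w^4 + 5*w^3 - 11*w^2 - 33*w - 18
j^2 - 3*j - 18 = (j - 6)*(j + 3)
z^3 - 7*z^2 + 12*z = z*(z - 4)*(z - 3)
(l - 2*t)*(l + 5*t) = l^2 + 3*l*t - 10*t^2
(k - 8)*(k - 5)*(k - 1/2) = k^3 - 27*k^2/2 + 93*k/2 - 20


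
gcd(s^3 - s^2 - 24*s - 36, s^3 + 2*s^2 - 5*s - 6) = s + 3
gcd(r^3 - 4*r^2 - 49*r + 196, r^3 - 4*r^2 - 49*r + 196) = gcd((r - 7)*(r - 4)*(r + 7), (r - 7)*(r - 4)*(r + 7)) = r^3 - 4*r^2 - 49*r + 196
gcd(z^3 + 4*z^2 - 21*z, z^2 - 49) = z + 7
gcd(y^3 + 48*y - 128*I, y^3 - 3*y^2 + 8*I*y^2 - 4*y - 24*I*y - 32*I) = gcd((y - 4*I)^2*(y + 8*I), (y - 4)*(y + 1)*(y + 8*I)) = y + 8*I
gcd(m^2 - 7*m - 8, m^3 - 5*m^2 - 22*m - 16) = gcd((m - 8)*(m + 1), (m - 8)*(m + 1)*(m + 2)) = m^2 - 7*m - 8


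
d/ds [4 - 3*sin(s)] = -3*cos(s)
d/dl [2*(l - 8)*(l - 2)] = 4*l - 20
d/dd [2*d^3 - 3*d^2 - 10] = 6*d*(d - 1)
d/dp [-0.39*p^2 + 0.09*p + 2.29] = 0.09 - 0.78*p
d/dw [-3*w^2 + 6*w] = 6 - 6*w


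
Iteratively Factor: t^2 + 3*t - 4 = (t + 4)*(t - 1)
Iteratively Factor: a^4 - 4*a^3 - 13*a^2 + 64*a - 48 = (a - 1)*(a^3 - 3*a^2 - 16*a + 48) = (a - 1)*(a + 4)*(a^2 - 7*a + 12) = (a - 4)*(a - 1)*(a + 4)*(a - 3)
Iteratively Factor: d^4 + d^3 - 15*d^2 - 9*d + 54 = (d - 3)*(d^3 + 4*d^2 - 3*d - 18) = (d - 3)*(d + 3)*(d^2 + d - 6) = (d - 3)*(d - 2)*(d + 3)*(d + 3)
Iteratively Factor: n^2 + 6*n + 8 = (n + 4)*(n + 2)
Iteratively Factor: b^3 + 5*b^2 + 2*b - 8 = (b - 1)*(b^2 + 6*b + 8) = (b - 1)*(b + 4)*(b + 2)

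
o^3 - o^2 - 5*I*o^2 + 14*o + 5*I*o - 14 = (o - 1)*(o - 7*I)*(o + 2*I)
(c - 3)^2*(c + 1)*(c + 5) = c^4 - 22*c^2 + 24*c + 45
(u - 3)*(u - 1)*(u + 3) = u^3 - u^2 - 9*u + 9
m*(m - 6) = m^2 - 6*m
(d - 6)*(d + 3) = d^2 - 3*d - 18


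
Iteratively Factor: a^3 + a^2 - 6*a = (a + 3)*(a^2 - 2*a) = (a - 2)*(a + 3)*(a)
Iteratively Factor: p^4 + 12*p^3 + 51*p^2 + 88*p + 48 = (p + 3)*(p^3 + 9*p^2 + 24*p + 16) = (p + 3)*(p + 4)*(p^2 + 5*p + 4) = (p + 3)*(p + 4)^2*(p + 1)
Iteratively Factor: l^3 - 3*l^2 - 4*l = (l)*(l^2 - 3*l - 4) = l*(l - 4)*(l + 1)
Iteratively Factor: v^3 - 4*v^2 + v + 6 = (v - 2)*(v^2 - 2*v - 3) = (v - 3)*(v - 2)*(v + 1)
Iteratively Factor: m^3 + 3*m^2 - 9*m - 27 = (m - 3)*(m^2 + 6*m + 9) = (m - 3)*(m + 3)*(m + 3)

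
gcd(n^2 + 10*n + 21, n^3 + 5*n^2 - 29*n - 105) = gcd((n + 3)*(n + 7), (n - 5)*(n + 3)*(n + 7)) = n^2 + 10*n + 21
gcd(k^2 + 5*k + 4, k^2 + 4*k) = k + 4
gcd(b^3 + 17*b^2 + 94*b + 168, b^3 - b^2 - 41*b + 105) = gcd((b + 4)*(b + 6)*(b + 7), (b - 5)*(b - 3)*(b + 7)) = b + 7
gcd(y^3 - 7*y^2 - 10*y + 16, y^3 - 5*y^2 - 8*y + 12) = y^2 + y - 2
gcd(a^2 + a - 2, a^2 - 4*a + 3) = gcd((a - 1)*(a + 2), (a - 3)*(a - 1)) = a - 1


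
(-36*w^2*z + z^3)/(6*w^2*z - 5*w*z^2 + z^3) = (-36*w^2 + z^2)/(6*w^2 - 5*w*z + z^2)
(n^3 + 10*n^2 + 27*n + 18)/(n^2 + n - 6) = (n^2 + 7*n + 6)/(n - 2)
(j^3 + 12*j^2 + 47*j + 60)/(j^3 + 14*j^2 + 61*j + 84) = (j + 5)/(j + 7)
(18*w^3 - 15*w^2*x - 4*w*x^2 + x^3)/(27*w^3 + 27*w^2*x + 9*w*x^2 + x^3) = (6*w^2 - 7*w*x + x^2)/(9*w^2 + 6*w*x + x^2)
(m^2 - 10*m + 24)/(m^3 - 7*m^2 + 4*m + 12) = (m - 4)/(m^2 - m - 2)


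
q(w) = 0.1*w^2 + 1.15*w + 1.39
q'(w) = 0.2*w + 1.15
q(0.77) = 2.33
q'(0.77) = 1.30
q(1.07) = 2.73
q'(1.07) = 1.36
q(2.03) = 4.14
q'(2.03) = 1.56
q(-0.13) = 1.24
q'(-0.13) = 1.12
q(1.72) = 3.66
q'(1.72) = 1.49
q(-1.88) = -0.42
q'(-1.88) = 0.77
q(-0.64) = 0.69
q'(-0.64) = 1.02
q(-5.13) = -1.88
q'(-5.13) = 0.12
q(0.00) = 1.39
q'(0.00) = 1.15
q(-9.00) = -0.86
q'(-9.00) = -0.65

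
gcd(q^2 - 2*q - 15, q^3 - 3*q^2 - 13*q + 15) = q^2 - 2*q - 15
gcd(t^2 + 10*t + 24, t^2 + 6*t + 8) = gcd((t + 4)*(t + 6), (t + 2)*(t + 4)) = t + 4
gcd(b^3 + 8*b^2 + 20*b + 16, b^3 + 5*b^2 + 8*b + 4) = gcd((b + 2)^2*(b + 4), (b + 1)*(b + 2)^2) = b^2 + 4*b + 4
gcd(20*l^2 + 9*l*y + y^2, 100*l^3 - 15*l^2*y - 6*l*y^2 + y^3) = 4*l + y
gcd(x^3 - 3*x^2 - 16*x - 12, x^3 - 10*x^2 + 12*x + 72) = x^2 - 4*x - 12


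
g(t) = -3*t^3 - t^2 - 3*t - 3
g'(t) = -9*t^2 - 2*t - 3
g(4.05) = -230.84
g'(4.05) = -158.72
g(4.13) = -243.78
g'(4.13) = -164.77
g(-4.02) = 187.79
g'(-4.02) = -140.40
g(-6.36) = 747.41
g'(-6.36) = -354.33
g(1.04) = -10.58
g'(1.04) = -14.81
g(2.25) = -48.98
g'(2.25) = -53.06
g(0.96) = -9.46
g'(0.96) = -13.21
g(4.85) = -383.32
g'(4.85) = -224.40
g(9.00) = -2298.00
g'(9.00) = -750.00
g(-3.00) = 78.00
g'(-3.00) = -78.00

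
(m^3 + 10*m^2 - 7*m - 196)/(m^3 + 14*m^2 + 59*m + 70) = (m^2 + 3*m - 28)/(m^2 + 7*m + 10)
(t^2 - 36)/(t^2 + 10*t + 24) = (t - 6)/(t + 4)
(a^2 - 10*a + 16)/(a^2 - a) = (a^2 - 10*a + 16)/(a*(a - 1))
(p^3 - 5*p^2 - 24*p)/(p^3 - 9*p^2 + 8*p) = (p + 3)/(p - 1)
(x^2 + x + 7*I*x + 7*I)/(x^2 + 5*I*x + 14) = (x + 1)/(x - 2*I)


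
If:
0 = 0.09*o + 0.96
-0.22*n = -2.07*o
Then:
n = -100.36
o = -10.67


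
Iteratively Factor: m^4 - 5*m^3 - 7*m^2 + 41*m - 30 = (m - 1)*(m^3 - 4*m^2 - 11*m + 30) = (m - 2)*(m - 1)*(m^2 - 2*m - 15) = (m - 5)*(m - 2)*(m - 1)*(m + 3)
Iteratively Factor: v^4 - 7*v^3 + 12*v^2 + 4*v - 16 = (v - 2)*(v^3 - 5*v^2 + 2*v + 8) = (v - 2)^2*(v^2 - 3*v - 4) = (v - 4)*(v - 2)^2*(v + 1)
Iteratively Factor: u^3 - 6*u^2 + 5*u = (u - 1)*(u^2 - 5*u) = (u - 5)*(u - 1)*(u)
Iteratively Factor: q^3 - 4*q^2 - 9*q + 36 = (q + 3)*(q^2 - 7*q + 12) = (q - 4)*(q + 3)*(q - 3)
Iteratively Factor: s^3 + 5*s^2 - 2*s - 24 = (s - 2)*(s^2 + 7*s + 12) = (s - 2)*(s + 3)*(s + 4)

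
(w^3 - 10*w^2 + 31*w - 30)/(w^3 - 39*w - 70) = (-w^3 + 10*w^2 - 31*w + 30)/(-w^3 + 39*w + 70)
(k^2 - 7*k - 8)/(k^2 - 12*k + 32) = (k + 1)/(k - 4)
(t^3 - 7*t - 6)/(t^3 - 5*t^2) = (t^3 - 7*t - 6)/(t^2*(t - 5))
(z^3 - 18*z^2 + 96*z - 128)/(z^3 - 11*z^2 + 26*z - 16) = (z - 8)/(z - 1)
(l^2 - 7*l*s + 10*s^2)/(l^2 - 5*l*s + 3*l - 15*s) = (l - 2*s)/(l + 3)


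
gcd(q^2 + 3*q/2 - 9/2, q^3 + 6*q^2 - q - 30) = q + 3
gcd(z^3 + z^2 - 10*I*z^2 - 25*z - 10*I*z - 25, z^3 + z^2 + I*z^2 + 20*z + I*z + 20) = z + 1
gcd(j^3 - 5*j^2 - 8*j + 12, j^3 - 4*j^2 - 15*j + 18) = j^2 - 7*j + 6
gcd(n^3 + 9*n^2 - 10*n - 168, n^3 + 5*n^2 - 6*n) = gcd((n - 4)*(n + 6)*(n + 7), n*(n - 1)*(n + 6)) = n + 6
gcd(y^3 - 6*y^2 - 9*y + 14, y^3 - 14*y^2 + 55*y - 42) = y^2 - 8*y + 7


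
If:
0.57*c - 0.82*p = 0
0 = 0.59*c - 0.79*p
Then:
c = 0.00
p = 0.00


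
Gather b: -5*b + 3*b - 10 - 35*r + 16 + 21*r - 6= -2*b - 14*r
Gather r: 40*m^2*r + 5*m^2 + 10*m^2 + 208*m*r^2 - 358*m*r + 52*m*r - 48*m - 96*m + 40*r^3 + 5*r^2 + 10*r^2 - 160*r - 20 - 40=15*m^2 - 144*m + 40*r^3 + r^2*(208*m + 15) + r*(40*m^2 - 306*m - 160) - 60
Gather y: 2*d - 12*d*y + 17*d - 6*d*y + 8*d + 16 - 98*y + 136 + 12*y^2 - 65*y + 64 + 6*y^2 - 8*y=27*d + 18*y^2 + y*(-18*d - 171) + 216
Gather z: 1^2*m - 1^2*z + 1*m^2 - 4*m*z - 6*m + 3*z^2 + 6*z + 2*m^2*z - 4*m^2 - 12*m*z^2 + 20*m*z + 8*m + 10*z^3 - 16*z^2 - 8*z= -3*m^2 + 3*m + 10*z^3 + z^2*(-12*m - 13) + z*(2*m^2 + 16*m - 3)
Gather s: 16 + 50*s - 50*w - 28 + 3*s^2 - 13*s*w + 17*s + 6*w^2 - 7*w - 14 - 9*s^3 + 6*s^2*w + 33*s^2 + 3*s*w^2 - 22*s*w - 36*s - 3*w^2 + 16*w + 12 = -9*s^3 + s^2*(6*w + 36) + s*(3*w^2 - 35*w + 31) + 3*w^2 - 41*w - 14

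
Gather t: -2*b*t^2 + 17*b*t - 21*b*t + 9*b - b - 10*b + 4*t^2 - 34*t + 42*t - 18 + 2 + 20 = -2*b + t^2*(4 - 2*b) + t*(8 - 4*b) + 4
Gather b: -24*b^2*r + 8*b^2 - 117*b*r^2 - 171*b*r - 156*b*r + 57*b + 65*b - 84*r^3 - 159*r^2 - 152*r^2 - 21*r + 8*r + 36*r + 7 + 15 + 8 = b^2*(8 - 24*r) + b*(-117*r^2 - 327*r + 122) - 84*r^3 - 311*r^2 + 23*r + 30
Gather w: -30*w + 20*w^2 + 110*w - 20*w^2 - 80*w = 0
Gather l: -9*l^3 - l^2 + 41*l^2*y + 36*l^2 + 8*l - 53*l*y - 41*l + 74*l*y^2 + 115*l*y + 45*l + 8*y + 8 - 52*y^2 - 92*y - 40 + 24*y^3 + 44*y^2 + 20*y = -9*l^3 + l^2*(41*y + 35) + l*(74*y^2 + 62*y + 12) + 24*y^3 - 8*y^2 - 64*y - 32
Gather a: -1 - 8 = -9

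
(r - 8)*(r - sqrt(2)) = r^2 - 8*r - sqrt(2)*r + 8*sqrt(2)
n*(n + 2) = n^2 + 2*n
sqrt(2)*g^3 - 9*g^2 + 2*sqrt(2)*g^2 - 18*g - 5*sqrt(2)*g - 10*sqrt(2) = (g + 2)*(g - 5*sqrt(2))*(sqrt(2)*g + 1)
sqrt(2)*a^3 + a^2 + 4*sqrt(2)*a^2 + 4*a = a*(a + 4)*(sqrt(2)*a + 1)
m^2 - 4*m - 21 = (m - 7)*(m + 3)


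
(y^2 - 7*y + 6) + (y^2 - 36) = 2*y^2 - 7*y - 30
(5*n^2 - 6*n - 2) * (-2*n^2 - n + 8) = -10*n^4 + 7*n^3 + 50*n^2 - 46*n - 16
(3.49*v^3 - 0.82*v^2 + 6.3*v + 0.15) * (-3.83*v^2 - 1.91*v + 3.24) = -13.3667*v^5 - 3.5253*v^4 - 11.2552*v^3 - 15.2643*v^2 + 20.1255*v + 0.486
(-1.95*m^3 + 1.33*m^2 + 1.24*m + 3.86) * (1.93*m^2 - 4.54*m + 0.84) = -3.7635*m^5 + 11.4199*m^4 - 5.283*m^3 + 2.9374*m^2 - 16.4828*m + 3.2424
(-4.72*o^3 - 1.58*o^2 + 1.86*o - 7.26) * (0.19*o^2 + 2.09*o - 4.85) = -0.8968*o^5 - 10.165*o^4 + 19.9432*o^3 + 10.171*o^2 - 24.1944*o + 35.211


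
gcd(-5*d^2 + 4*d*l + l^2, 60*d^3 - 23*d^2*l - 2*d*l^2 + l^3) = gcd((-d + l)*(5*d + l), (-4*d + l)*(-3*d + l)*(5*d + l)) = 5*d + l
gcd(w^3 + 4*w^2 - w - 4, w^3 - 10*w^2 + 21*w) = 1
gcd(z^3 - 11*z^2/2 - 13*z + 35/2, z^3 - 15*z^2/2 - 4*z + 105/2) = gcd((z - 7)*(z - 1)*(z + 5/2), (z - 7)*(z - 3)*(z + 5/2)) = z^2 - 9*z/2 - 35/2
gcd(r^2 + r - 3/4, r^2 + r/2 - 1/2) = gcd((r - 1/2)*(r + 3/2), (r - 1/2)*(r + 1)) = r - 1/2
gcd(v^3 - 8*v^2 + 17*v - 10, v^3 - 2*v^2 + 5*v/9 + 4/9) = v - 1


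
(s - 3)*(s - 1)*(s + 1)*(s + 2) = s^4 - s^3 - 7*s^2 + s + 6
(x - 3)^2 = x^2 - 6*x + 9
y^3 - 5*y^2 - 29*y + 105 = (y - 7)*(y - 3)*(y + 5)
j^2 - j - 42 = (j - 7)*(j + 6)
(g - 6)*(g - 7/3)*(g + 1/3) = g^3 - 8*g^2 + 101*g/9 + 14/3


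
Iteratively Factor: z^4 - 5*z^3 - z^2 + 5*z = (z)*(z^3 - 5*z^2 - z + 5) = z*(z - 5)*(z^2 - 1) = z*(z - 5)*(z - 1)*(z + 1)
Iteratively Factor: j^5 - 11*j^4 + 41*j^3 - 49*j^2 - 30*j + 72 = (j - 3)*(j^4 - 8*j^3 + 17*j^2 + 2*j - 24) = (j - 3)*(j + 1)*(j^3 - 9*j^2 + 26*j - 24) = (j - 3)^2*(j + 1)*(j^2 - 6*j + 8) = (j - 3)^2*(j - 2)*(j + 1)*(j - 4)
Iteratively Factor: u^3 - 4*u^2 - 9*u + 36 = (u + 3)*(u^2 - 7*u + 12) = (u - 3)*(u + 3)*(u - 4)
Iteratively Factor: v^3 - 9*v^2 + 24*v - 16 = (v - 1)*(v^2 - 8*v + 16) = (v - 4)*(v - 1)*(v - 4)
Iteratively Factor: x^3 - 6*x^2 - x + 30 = (x + 2)*(x^2 - 8*x + 15) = (x - 5)*(x + 2)*(x - 3)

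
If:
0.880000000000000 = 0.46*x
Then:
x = 1.91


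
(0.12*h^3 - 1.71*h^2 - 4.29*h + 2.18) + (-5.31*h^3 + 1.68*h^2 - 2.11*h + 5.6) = -5.19*h^3 - 0.03*h^2 - 6.4*h + 7.78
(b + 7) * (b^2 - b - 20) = b^3 + 6*b^2 - 27*b - 140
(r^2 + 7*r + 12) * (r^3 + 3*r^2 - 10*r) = r^5 + 10*r^4 + 23*r^3 - 34*r^2 - 120*r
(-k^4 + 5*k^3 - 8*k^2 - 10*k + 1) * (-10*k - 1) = 10*k^5 - 49*k^4 + 75*k^3 + 108*k^2 - 1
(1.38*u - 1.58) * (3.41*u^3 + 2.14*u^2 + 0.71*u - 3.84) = 4.7058*u^4 - 2.4346*u^3 - 2.4014*u^2 - 6.421*u + 6.0672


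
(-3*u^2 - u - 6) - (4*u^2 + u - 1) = -7*u^2 - 2*u - 5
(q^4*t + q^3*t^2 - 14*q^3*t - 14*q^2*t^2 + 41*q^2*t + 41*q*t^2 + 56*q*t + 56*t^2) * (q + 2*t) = q^5*t + 3*q^4*t^2 - 14*q^4*t + 2*q^3*t^3 - 42*q^3*t^2 + 41*q^3*t - 28*q^2*t^3 + 123*q^2*t^2 + 56*q^2*t + 82*q*t^3 + 168*q*t^2 + 112*t^3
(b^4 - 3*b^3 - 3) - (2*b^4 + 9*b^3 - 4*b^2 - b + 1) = -b^4 - 12*b^3 + 4*b^2 + b - 4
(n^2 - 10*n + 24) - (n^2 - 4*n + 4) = 20 - 6*n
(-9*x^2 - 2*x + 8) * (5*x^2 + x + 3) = -45*x^4 - 19*x^3 + 11*x^2 + 2*x + 24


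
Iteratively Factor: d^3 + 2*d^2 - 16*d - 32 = (d + 4)*(d^2 - 2*d - 8) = (d + 2)*(d + 4)*(d - 4)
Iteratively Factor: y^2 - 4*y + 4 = (y - 2)*(y - 2)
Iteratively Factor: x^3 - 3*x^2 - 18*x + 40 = (x + 4)*(x^2 - 7*x + 10) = (x - 5)*(x + 4)*(x - 2)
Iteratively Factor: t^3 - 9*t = (t - 3)*(t^2 + 3*t) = t*(t - 3)*(t + 3)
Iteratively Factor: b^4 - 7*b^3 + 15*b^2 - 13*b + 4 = (b - 1)*(b^3 - 6*b^2 + 9*b - 4) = (b - 1)^2*(b^2 - 5*b + 4) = (b - 4)*(b - 1)^2*(b - 1)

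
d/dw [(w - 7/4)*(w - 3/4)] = 2*w - 5/2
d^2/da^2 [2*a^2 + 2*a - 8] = 4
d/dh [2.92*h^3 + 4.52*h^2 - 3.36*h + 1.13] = 8.76*h^2 + 9.04*h - 3.36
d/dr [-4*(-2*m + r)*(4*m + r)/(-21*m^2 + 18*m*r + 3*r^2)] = 8*m*(-17*m^2 - m*r - 2*r^2)/(3*(49*m^4 - 84*m^3*r + 22*m^2*r^2 + 12*m*r^3 + r^4))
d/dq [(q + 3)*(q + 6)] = 2*q + 9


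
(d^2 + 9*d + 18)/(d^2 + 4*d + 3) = (d + 6)/(d + 1)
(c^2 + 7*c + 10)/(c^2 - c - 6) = (c + 5)/(c - 3)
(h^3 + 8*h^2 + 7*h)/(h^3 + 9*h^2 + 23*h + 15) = h*(h + 7)/(h^2 + 8*h + 15)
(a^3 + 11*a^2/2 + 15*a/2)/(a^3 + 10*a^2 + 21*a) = (a + 5/2)/(a + 7)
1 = 1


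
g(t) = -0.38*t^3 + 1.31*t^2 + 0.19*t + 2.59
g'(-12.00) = -195.41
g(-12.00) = 845.59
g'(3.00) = -2.21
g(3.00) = 4.69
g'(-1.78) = -8.09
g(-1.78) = 8.55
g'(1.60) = 1.46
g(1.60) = 4.69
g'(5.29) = -17.85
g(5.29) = -16.00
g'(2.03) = 0.81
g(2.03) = 5.20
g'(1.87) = 1.10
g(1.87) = 5.04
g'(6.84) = -35.22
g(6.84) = -56.43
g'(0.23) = 0.73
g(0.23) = 2.70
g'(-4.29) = -32.03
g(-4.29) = 55.89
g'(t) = -1.14*t^2 + 2.62*t + 0.19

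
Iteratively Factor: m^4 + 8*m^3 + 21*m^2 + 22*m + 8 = (m + 1)*(m^3 + 7*m^2 + 14*m + 8) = (m + 1)^2*(m^2 + 6*m + 8) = (m + 1)^2*(m + 4)*(m + 2)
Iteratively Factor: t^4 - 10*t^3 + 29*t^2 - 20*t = (t)*(t^3 - 10*t^2 + 29*t - 20) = t*(t - 5)*(t^2 - 5*t + 4) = t*(t - 5)*(t - 4)*(t - 1)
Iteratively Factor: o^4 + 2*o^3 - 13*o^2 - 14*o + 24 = (o + 4)*(o^3 - 2*o^2 - 5*o + 6) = (o - 3)*(o + 4)*(o^2 + o - 2) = (o - 3)*(o - 1)*(o + 4)*(o + 2)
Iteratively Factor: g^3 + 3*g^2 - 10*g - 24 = (g + 4)*(g^2 - g - 6) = (g + 2)*(g + 4)*(g - 3)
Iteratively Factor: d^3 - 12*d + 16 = (d + 4)*(d^2 - 4*d + 4) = (d - 2)*(d + 4)*(d - 2)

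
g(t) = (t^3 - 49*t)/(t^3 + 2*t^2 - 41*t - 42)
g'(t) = (3*t^2 - 49)/(t^3 + 2*t^2 - 41*t - 42) + (t^3 - 49*t)*(-3*t^2 - 4*t + 41)/(t^3 + 2*t^2 - 41*t - 42)^2 = 2*(t^2 - 6*t + 21)/(t^4 - 10*t^3 + 13*t^2 + 60*t + 36)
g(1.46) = 0.72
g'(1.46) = 0.23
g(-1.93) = 2.34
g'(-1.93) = 1.34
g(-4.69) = 1.39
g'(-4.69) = 0.09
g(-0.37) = -0.68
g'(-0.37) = 2.90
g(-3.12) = 1.63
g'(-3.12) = 0.26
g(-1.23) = 6.09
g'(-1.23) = 21.62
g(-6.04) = 1.30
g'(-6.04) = 0.05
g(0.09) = 0.10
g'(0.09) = 0.99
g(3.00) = 1.00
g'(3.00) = 0.17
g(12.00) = 0.77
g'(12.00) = 0.03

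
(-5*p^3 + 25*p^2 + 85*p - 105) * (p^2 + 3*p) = -5*p^5 + 10*p^4 + 160*p^3 + 150*p^2 - 315*p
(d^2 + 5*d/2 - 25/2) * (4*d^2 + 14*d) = 4*d^4 + 24*d^3 - 15*d^2 - 175*d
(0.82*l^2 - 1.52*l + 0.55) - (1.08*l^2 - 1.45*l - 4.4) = -0.26*l^2 - 0.0700000000000001*l + 4.95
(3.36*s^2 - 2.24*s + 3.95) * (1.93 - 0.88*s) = -2.9568*s^3 + 8.456*s^2 - 7.7992*s + 7.6235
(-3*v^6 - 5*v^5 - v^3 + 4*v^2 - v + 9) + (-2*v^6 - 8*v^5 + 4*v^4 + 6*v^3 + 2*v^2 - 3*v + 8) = -5*v^6 - 13*v^5 + 4*v^4 + 5*v^3 + 6*v^2 - 4*v + 17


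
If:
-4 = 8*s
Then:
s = -1/2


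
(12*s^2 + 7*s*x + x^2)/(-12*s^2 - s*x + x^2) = (4*s + x)/(-4*s + x)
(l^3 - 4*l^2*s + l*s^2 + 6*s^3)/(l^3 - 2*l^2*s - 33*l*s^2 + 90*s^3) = (-l^2 + l*s + 2*s^2)/(-l^2 - l*s + 30*s^2)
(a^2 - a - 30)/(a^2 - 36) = (a + 5)/(a + 6)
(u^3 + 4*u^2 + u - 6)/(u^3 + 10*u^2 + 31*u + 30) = (u - 1)/(u + 5)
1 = 1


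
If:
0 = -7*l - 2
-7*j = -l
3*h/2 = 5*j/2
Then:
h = -10/147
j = -2/49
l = -2/7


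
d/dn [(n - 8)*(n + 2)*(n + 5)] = 3*n^2 - 2*n - 46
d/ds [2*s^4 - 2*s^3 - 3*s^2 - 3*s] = 8*s^3 - 6*s^2 - 6*s - 3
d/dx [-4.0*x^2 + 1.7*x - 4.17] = 1.7 - 8.0*x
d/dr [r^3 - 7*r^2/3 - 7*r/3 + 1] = 3*r^2 - 14*r/3 - 7/3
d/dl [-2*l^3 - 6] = -6*l^2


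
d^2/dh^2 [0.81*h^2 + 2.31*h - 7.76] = 1.62000000000000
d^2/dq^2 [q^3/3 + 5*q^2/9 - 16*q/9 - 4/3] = 2*q + 10/9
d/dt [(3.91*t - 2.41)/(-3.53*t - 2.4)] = (-63.156289*t - 42.93912)/(3.53*t + 2.4)^3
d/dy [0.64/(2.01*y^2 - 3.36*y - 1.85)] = (2.1504 - 2.5728*y)/(-2.01*y^2 + 3.36*y + 1.85)^2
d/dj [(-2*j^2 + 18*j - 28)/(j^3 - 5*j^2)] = 2*(j^3 - 18*j^2 + 87*j - 140)/(j^3*(j^2 - 10*j + 25))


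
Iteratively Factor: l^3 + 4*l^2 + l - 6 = (l + 2)*(l^2 + 2*l - 3) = (l - 1)*(l + 2)*(l + 3)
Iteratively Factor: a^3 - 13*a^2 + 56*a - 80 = (a - 5)*(a^2 - 8*a + 16) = (a - 5)*(a - 4)*(a - 4)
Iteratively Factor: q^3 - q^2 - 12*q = (q - 4)*(q^2 + 3*q) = (q - 4)*(q + 3)*(q)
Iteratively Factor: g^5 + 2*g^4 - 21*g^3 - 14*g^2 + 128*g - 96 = (g - 1)*(g^4 + 3*g^3 - 18*g^2 - 32*g + 96) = (g - 1)*(g + 4)*(g^3 - g^2 - 14*g + 24) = (g - 1)*(g + 4)^2*(g^2 - 5*g + 6) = (g - 3)*(g - 1)*(g + 4)^2*(g - 2)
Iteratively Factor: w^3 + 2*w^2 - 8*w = (w - 2)*(w^2 + 4*w) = (w - 2)*(w + 4)*(w)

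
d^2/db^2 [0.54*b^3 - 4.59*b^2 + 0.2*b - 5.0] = 3.24*b - 9.18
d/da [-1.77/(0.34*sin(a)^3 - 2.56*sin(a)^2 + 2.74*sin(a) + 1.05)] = (1.8054*sin(a)^2 - 9.0624*sin(a) + 4.8498)*cos(a)/(0.34*sin(a)^3 - 2.56*sin(a)^2 + 2.74*sin(a) + 1.05)^2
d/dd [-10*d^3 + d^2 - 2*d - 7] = -30*d^2 + 2*d - 2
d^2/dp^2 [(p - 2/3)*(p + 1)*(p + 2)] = 6*p + 14/3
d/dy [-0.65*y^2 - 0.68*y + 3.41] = -1.3*y - 0.68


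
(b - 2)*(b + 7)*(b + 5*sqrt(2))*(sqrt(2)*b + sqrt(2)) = sqrt(2)*b^4 + 6*sqrt(2)*b^3 + 10*b^3 - 9*sqrt(2)*b^2 + 60*b^2 - 90*b - 14*sqrt(2)*b - 140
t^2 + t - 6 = (t - 2)*(t + 3)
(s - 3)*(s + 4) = s^2 + s - 12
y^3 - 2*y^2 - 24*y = y*(y - 6)*(y + 4)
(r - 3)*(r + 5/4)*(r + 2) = r^3 + r^2/4 - 29*r/4 - 15/2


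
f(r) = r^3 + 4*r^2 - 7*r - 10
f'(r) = 3*r^2 + 8*r - 7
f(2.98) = 31.13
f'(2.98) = 43.48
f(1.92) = -1.62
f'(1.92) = 19.42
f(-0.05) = -9.64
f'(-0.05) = -7.39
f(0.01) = -10.07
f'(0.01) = -6.92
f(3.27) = 44.85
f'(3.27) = 51.24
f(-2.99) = 19.96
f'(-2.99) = -4.10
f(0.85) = -12.45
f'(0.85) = 1.97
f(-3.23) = 20.64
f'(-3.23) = -1.54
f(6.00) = 308.00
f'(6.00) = 149.00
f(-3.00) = 20.00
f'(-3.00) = -4.00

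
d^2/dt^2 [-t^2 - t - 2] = -2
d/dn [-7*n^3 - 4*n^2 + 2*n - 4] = -21*n^2 - 8*n + 2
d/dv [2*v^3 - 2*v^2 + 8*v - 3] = 6*v^2 - 4*v + 8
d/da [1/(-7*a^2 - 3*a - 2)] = (14*a + 3)/(7*a^2 + 3*a + 2)^2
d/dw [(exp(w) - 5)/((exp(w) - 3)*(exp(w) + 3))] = (-exp(2*w) + 10*exp(w) - 9)*exp(w)/(exp(4*w) - 18*exp(2*w) + 81)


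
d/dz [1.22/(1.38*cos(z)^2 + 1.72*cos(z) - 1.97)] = (3.3672*cos(z) + 2.0984)*sin(z)/(1.38*cos(z)^2 + 1.72*cos(z) - 1.97)^2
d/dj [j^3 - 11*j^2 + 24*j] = 3*j^2 - 22*j + 24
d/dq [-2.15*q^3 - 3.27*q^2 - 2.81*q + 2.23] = -6.45*q^2 - 6.54*q - 2.81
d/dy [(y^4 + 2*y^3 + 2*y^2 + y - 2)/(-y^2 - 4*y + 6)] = (-2*y^5 - 14*y^4 + 8*y^3 + 29*y^2 + 20*y - 2)/(y^4 + 8*y^3 + 4*y^2 - 48*y + 36)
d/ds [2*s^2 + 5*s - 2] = 4*s + 5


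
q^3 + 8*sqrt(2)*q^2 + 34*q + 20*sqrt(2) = (q + sqrt(2))*(q + 2*sqrt(2))*(q + 5*sqrt(2))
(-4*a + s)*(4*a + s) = -16*a^2 + s^2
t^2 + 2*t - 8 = (t - 2)*(t + 4)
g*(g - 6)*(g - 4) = g^3 - 10*g^2 + 24*g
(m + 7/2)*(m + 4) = m^2 + 15*m/2 + 14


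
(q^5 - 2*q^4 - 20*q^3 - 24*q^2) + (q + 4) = q^5 - 2*q^4 - 20*q^3 - 24*q^2 + q + 4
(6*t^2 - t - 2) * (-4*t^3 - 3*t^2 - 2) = -24*t^5 - 14*t^4 + 11*t^3 - 6*t^2 + 2*t + 4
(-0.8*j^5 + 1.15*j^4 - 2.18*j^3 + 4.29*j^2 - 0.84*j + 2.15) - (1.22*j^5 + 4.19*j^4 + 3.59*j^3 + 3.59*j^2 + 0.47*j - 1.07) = -2.02*j^5 - 3.04*j^4 - 5.77*j^3 + 0.7*j^2 - 1.31*j + 3.22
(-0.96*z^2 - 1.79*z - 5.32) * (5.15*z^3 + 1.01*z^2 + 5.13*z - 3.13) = -4.944*z^5 - 10.1881*z^4 - 34.1307*z^3 - 11.5511*z^2 - 21.6889*z + 16.6516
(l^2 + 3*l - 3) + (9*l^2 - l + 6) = 10*l^2 + 2*l + 3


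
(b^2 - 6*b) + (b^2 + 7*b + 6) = 2*b^2 + b + 6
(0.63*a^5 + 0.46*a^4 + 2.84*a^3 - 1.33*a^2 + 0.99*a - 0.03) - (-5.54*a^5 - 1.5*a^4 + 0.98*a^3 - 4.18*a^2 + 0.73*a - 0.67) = 6.17*a^5 + 1.96*a^4 + 1.86*a^3 + 2.85*a^2 + 0.26*a + 0.64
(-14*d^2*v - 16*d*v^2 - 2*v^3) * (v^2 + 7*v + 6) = -14*d^2*v^3 - 98*d^2*v^2 - 84*d^2*v - 16*d*v^4 - 112*d*v^3 - 96*d*v^2 - 2*v^5 - 14*v^4 - 12*v^3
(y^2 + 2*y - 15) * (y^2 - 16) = y^4 + 2*y^3 - 31*y^2 - 32*y + 240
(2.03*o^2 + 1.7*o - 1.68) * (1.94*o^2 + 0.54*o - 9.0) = 3.9382*o^4 + 4.3942*o^3 - 20.6112*o^2 - 16.2072*o + 15.12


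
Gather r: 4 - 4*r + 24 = 28 - 4*r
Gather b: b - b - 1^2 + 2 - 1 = 0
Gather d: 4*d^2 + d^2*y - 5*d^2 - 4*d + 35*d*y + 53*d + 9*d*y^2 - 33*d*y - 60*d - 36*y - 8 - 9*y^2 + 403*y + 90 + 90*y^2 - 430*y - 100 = d^2*(y - 1) + d*(9*y^2 + 2*y - 11) + 81*y^2 - 63*y - 18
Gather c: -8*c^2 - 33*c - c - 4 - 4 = -8*c^2 - 34*c - 8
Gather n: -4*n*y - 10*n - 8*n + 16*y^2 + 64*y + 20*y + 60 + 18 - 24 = n*(-4*y - 18) + 16*y^2 + 84*y + 54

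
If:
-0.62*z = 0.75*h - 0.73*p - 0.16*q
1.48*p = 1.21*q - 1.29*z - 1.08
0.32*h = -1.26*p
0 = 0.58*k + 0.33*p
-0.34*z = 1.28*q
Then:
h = 0.41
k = 0.06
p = -0.10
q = 0.15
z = -0.58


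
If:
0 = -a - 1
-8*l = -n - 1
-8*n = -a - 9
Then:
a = -1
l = 1/4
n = 1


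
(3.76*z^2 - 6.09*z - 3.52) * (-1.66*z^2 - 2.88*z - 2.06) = -6.2416*z^4 - 0.7194*z^3 + 15.6368*z^2 + 22.683*z + 7.2512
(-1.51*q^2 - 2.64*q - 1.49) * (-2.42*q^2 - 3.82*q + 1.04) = 3.6542*q^4 + 12.157*q^3 + 12.1202*q^2 + 2.9462*q - 1.5496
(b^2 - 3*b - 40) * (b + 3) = b^3 - 49*b - 120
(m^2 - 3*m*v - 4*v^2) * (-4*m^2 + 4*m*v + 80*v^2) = -4*m^4 + 16*m^3*v + 84*m^2*v^2 - 256*m*v^3 - 320*v^4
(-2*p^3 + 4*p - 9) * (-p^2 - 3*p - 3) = 2*p^5 + 6*p^4 + 2*p^3 - 3*p^2 + 15*p + 27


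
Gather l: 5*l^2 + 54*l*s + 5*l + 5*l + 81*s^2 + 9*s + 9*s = 5*l^2 + l*(54*s + 10) + 81*s^2 + 18*s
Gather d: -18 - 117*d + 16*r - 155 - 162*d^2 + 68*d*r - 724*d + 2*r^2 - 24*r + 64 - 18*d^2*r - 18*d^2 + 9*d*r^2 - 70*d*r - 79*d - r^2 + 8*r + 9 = d^2*(-18*r - 180) + d*(9*r^2 - 2*r - 920) + r^2 - 100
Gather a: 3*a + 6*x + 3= 3*a + 6*x + 3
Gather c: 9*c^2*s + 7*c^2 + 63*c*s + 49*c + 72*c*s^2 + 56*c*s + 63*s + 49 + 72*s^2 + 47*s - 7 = c^2*(9*s + 7) + c*(72*s^2 + 119*s + 49) + 72*s^2 + 110*s + 42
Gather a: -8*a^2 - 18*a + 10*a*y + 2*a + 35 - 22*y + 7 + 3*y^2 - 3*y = -8*a^2 + a*(10*y - 16) + 3*y^2 - 25*y + 42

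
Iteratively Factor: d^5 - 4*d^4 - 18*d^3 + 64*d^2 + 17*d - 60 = (d - 1)*(d^4 - 3*d^3 - 21*d^2 + 43*d + 60) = (d - 1)*(d + 4)*(d^3 - 7*d^2 + 7*d + 15) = (d - 3)*(d - 1)*(d + 4)*(d^2 - 4*d - 5) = (d - 3)*(d - 1)*(d + 1)*(d + 4)*(d - 5)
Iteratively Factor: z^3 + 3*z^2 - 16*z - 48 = (z + 4)*(z^2 - z - 12) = (z - 4)*(z + 4)*(z + 3)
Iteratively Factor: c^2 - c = (c)*(c - 1)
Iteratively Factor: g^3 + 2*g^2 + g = (g)*(g^2 + 2*g + 1) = g*(g + 1)*(g + 1)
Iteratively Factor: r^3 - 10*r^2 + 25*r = (r)*(r^2 - 10*r + 25) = r*(r - 5)*(r - 5)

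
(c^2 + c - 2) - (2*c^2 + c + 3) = -c^2 - 5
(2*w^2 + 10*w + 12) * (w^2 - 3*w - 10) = 2*w^4 + 4*w^3 - 38*w^2 - 136*w - 120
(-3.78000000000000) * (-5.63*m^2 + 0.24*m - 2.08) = 21.2814*m^2 - 0.9072*m + 7.8624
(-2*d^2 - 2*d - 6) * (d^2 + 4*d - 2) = -2*d^4 - 10*d^3 - 10*d^2 - 20*d + 12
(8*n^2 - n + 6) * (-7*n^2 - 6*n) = -56*n^4 - 41*n^3 - 36*n^2 - 36*n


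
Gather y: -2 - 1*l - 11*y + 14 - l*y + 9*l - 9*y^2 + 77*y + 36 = 8*l - 9*y^2 + y*(66 - l) + 48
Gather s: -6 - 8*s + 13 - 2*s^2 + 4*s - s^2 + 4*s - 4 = 3 - 3*s^2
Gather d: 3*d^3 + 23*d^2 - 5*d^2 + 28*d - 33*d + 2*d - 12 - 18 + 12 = 3*d^3 + 18*d^2 - 3*d - 18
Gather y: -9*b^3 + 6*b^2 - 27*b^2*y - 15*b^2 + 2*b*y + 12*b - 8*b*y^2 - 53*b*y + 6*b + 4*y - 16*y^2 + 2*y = -9*b^3 - 9*b^2 + 18*b + y^2*(-8*b - 16) + y*(-27*b^2 - 51*b + 6)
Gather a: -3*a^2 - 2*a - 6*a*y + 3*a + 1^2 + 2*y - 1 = -3*a^2 + a*(1 - 6*y) + 2*y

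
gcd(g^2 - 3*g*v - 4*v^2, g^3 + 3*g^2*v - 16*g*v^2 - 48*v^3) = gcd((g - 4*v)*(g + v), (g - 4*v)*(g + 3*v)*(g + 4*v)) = -g + 4*v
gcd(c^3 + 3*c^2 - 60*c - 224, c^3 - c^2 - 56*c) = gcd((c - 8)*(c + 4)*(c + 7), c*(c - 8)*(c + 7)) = c^2 - c - 56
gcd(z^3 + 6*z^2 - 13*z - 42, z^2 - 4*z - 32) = 1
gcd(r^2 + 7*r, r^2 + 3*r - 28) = r + 7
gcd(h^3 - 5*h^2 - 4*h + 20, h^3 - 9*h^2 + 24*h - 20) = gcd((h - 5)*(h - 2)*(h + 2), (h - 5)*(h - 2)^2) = h^2 - 7*h + 10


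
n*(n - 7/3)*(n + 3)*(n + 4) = n^4 + 14*n^3/3 - 13*n^2/3 - 28*n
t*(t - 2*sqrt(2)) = t^2 - 2*sqrt(2)*t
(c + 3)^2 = c^2 + 6*c + 9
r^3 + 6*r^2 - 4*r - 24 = (r - 2)*(r + 2)*(r + 6)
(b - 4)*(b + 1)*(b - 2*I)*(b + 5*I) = b^4 - 3*b^3 + 3*I*b^3 + 6*b^2 - 9*I*b^2 - 30*b - 12*I*b - 40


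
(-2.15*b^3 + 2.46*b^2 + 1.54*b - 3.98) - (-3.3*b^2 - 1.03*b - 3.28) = -2.15*b^3 + 5.76*b^2 + 2.57*b - 0.7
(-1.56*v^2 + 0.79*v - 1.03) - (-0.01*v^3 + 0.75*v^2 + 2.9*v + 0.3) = 0.01*v^3 - 2.31*v^2 - 2.11*v - 1.33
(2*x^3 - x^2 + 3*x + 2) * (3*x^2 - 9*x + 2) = 6*x^5 - 21*x^4 + 22*x^3 - 23*x^2 - 12*x + 4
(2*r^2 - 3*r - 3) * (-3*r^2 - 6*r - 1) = -6*r^4 - 3*r^3 + 25*r^2 + 21*r + 3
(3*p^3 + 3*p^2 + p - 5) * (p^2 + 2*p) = 3*p^5 + 9*p^4 + 7*p^3 - 3*p^2 - 10*p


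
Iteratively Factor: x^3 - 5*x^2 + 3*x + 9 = (x + 1)*(x^2 - 6*x + 9) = (x - 3)*(x + 1)*(x - 3)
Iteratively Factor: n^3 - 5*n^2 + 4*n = (n)*(n^2 - 5*n + 4) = n*(n - 1)*(n - 4)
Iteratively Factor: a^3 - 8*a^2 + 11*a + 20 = (a - 4)*(a^2 - 4*a - 5) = (a - 5)*(a - 4)*(a + 1)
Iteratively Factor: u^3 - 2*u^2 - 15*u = (u + 3)*(u^2 - 5*u) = u*(u + 3)*(u - 5)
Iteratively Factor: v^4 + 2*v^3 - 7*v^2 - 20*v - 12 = (v + 1)*(v^3 + v^2 - 8*v - 12) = (v - 3)*(v + 1)*(v^2 + 4*v + 4) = (v - 3)*(v + 1)*(v + 2)*(v + 2)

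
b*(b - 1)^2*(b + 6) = b^4 + 4*b^3 - 11*b^2 + 6*b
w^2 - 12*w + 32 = (w - 8)*(w - 4)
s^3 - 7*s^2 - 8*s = s*(s - 8)*(s + 1)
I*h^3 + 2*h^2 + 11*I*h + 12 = (h - 4*I)*(h + 3*I)*(I*h + 1)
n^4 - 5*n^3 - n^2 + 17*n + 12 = (n - 4)*(n - 3)*(n + 1)^2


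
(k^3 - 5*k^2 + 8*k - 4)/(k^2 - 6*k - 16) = (-k^3 + 5*k^2 - 8*k + 4)/(-k^2 + 6*k + 16)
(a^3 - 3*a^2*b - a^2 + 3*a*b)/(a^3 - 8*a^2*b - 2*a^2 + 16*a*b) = (a^2 - 3*a*b - a + 3*b)/(a^2 - 8*a*b - 2*a + 16*b)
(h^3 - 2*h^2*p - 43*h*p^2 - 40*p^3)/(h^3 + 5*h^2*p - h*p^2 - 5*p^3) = (-h + 8*p)/(-h + p)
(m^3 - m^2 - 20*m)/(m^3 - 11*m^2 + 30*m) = (m + 4)/(m - 6)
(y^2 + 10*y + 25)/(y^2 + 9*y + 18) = (y^2 + 10*y + 25)/(y^2 + 9*y + 18)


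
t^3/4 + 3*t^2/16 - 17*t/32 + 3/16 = (t/4 + 1/2)*(t - 3/4)*(t - 1/2)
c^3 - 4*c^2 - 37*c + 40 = (c - 8)*(c - 1)*(c + 5)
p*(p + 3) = p^2 + 3*p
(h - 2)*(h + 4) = h^2 + 2*h - 8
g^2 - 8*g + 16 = (g - 4)^2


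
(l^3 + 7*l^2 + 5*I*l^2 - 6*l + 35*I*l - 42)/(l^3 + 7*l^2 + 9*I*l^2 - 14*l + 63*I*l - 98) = (l + 3*I)/(l + 7*I)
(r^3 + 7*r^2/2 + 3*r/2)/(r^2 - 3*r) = (2*r^2 + 7*r + 3)/(2*(r - 3))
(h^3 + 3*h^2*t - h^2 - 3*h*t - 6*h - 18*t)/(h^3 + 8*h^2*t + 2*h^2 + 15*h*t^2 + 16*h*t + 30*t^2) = (h - 3)/(h + 5*t)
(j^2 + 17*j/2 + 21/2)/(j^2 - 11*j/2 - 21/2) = (j + 7)/(j - 7)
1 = 1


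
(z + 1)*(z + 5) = z^2 + 6*z + 5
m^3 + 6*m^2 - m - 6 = (m - 1)*(m + 1)*(m + 6)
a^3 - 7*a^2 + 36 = (a - 6)*(a - 3)*(a + 2)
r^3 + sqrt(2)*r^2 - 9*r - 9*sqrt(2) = (r - 3)*(r + 3)*(r + sqrt(2))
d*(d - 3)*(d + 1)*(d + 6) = d^4 + 4*d^3 - 15*d^2 - 18*d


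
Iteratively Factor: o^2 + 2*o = (o)*(o + 2)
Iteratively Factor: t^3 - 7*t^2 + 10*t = (t - 2)*(t^2 - 5*t) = t*(t - 2)*(t - 5)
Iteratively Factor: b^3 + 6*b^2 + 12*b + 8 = (b + 2)*(b^2 + 4*b + 4) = (b + 2)^2*(b + 2)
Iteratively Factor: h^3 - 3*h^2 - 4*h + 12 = (h - 2)*(h^2 - h - 6) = (h - 2)*(h + 2)*(h - 3)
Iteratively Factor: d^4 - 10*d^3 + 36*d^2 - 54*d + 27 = (d - 3)*(d^3 - 7*d^2 + 15*d - 9) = (d - 3)*(d - 1)*(d^2 - 6*d + 9) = (d - 3)^2*(d - 1)*(d - 3)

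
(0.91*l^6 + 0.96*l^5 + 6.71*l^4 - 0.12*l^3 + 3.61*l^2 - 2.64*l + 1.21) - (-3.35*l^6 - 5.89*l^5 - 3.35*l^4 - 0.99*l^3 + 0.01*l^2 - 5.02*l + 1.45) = 4.26*l^6 + 6.85*l^5 + 10.06*l^4 + 0.87*l^3 + 3.6*l^2 + 2.38*l - 0.24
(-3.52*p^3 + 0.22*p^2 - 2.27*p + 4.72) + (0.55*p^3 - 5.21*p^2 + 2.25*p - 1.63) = -2.97*p^3 - 4.99*p^2 - 0.02*p + 3.09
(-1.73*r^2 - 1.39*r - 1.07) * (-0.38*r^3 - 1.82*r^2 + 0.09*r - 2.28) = 0.6574*r^5 + 3.6768*r^4 + 2.7807*r^3 + 5.7667*r^2 + 3.0729*r + 2.4396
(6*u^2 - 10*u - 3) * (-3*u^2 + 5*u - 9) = -18*u^4 + 60*u^3 - 95*u^2 + 75*u + 27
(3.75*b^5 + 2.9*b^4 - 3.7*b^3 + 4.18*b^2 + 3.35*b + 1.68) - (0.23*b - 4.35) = 3.75*b^5 + 2.9*b^4 - 3.7*b^3 + 4.18*b^2 + 3.12*b + 6.03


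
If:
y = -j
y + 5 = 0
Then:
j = 5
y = -5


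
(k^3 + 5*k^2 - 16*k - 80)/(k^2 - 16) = k + 5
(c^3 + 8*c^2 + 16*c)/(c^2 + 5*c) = (c^2 + 8*c + 16)/(c + 5)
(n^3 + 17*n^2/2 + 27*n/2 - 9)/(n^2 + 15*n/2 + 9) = (2*n^2 + 5*n - 3)/(2*n + 3)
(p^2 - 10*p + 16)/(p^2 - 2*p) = (p - 8)/p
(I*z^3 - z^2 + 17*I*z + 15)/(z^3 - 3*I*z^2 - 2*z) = (I*z^2 - 2*z + 15*I)/(z*(z - 2*I))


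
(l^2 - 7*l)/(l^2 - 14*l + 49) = l/(l - 7)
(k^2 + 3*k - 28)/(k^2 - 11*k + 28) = (k + 7)/(k - 7)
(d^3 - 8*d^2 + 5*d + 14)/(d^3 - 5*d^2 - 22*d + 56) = (d + 1)/(d + 4)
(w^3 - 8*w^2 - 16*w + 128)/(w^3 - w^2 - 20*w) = (w^2 - 12*w + 32)/(w*(w - 5))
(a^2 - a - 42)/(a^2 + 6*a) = (a - 7)/a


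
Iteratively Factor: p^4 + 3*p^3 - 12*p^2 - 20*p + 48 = (p - 2)*(p^3 + 5*p^2 - 2*p - 24) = (p - 2)*(p + 4)*(p^2 + p - 6) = (p - 2)*(p + 3)*(p + 4)*(p - 2)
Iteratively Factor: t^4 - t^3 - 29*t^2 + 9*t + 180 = (t - 3)*(t^3 + 2*t^2 - 23*t - 60) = (t - 3)*(t + 4)*(t^2 - 2*t - 15) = (t - 5)*(t - 3)*(t + 4)*(t + 3)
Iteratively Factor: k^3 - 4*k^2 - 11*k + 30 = (k - 5)*(k^2 + k - 6) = (k - 5)*(k - 2)*(k + 3)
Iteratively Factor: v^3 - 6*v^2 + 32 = (v - 4)*(v^2 - 2*v - 8) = (v - 4)*(v + 2)*(v - 4)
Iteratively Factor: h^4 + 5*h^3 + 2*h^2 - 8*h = (h)*(h^3 + 5*h^2 + 2*h - 8) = h*(h + 2)*(h^2 + 3*h - 4) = h*(h + 2)*(h + 4)*(h - 1)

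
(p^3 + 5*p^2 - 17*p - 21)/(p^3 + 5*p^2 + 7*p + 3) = (p^2 + 4*p - 21)/(p^2 + 4*p + 3)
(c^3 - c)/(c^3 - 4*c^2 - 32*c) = (1 - c^2)/(-c^2 + 4*c + 32)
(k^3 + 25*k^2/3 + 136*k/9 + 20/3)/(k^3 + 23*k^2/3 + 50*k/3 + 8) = (k^2 + 23*k/3 + 10)/(k^2 + 7*k + 12)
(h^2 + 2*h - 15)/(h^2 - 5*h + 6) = (h + 5)/(h - 2)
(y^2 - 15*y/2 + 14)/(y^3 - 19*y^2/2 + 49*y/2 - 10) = (2*y - 7)/(2*y^2 - 11*y + 5)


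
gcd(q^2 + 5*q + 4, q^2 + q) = q + 1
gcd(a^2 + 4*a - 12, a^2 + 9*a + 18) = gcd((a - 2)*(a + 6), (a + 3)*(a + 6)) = a + 6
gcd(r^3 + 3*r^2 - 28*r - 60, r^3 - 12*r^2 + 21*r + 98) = r + 2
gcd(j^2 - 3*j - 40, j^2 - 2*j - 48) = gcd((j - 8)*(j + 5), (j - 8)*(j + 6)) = j - 8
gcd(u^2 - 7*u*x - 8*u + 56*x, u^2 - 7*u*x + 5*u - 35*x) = -u + 7*x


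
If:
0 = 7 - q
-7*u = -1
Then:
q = 7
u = 1/7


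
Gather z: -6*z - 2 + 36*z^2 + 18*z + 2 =36*z^2 + 12*z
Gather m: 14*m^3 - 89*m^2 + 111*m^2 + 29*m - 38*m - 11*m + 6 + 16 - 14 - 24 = 14*m^3 + 22*m^2 - 20*m - 16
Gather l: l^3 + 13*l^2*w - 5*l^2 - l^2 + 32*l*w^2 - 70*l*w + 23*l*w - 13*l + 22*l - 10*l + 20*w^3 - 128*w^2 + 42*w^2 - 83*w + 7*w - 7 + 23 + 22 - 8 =l^3 + l^2*(13*w - 6) + l*(32*w^2 - 47*w - 1) + 20*w^3 - 86*w^2 - 76*w + 30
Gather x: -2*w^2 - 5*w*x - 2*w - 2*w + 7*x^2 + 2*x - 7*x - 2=-2*w^2 - 4*w + 7*x^2 + x*(-5*w - 5) - 2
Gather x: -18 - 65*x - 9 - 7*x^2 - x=-7*x^2 - 66*x - 27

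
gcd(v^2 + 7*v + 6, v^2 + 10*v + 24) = v + 6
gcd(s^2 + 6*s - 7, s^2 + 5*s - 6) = s - 1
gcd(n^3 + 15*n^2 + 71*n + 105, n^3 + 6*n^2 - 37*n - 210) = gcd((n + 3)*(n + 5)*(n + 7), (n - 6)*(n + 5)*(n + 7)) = n^2 + 12*n + 35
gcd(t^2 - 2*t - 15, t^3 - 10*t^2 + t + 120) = t^2 - 2*t - 15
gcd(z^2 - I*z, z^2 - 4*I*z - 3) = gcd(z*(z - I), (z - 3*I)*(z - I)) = z - I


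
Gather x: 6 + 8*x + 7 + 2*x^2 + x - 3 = 2*x^2 + 9*x + 10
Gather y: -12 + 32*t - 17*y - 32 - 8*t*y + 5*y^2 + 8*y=32*t + 5*y^2 + y*(-8*t - 9) - 44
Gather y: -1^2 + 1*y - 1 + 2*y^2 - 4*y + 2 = 2*y^2 - 3*y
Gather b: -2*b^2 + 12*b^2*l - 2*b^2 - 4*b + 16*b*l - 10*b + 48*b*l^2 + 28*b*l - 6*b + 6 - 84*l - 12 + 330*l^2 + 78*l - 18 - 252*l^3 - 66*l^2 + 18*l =b^2*(12*l - 4) + b*(48*l^2 + 44*l - 20) - 252*l^3 + 264*l^2 + 12*l - 24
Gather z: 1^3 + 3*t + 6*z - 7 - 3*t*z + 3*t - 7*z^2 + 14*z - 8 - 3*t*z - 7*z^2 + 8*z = 6*t - 14*z^2 + z*(28 - 6*t) - 14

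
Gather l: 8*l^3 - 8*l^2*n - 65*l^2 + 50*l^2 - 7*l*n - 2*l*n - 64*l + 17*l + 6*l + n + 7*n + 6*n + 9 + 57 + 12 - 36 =8*l^3 + l^2*(-8*n - 15) + l*(-9*n - 41) + 14*n + 42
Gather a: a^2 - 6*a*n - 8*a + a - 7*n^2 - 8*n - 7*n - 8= a^2 + a*(-6*n - 7) - 7*n^2 - 15*n - 8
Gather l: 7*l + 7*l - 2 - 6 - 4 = 14*l - 12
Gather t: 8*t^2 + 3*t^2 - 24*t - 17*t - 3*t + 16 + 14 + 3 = 11*t^2 - 44*t + 33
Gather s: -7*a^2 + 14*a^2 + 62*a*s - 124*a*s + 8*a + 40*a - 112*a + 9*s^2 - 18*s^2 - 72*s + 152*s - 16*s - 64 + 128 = 7*a^2 - 64*a - 9*s^2 + s*(64 - 62*a) + 64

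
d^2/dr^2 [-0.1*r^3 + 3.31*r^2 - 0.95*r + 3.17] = 6.62 - 0.6*r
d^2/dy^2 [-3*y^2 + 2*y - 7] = -6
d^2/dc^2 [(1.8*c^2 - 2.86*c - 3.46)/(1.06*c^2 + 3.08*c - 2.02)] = (-18.180272*c^3 - 0.200975999999997*c^2 - 104.52024*c - 101.361104)/(1.191016*c^6 + 10.382064*c^5 + 23.357736*c^4 - 10.351264*c^3 - 44.511912*c^2 + 37.702896*c - 8.242408)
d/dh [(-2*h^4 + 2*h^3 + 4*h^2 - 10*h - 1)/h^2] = -4*h + 2 + 10/h^2 + 2/h^3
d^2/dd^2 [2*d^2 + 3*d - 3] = 4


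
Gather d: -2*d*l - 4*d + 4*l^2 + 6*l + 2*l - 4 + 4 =d*(-2*l - 4) + 4*l^2 + 8*l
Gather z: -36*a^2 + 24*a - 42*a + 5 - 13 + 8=-36*a^2 - 18*a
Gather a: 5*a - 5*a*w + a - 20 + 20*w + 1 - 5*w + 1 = a*(6 - 5*w) + 15*w - 18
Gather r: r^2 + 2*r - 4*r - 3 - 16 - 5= r^2 - 2*r - 24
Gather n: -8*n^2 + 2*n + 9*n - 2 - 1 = -8*n^2 + 11*n - 3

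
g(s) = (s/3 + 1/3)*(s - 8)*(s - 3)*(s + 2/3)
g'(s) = (s/3 + 1/3)*(s - 8)*(s - 3) + (s/3 + 1/3)*(s - 8)*(s + 2/3) + (s/3 + 1/3)*(s - 3)*(s + 2/3) + (s - 8)*(s - 3)*(s + 2/3)/3 = 4*s^3/3 - 28*s^2/3 + 38*s/9 + 98/9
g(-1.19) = 1.28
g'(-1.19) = -9.60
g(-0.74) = -0.21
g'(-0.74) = 2.11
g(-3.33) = 148.35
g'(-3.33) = -155.90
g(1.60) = 17.60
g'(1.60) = -0.79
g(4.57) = -52.36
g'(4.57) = -37.48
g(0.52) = 11.15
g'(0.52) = 10.75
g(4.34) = -43.71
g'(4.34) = -37.59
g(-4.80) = 522.72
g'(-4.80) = -371.87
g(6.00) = -93.33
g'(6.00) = -11.78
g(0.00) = 5.33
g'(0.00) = 10.89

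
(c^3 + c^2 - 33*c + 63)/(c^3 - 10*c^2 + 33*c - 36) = (c + 7)/(c - 4)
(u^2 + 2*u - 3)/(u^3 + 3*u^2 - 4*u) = (u + 3)/(u*(u + 4))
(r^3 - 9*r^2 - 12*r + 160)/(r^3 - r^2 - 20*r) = (r - 8)/r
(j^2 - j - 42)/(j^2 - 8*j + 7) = (j + 6)/(j - 1)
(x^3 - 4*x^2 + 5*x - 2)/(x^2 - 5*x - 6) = (-x^3 + 4*x^2 - 5*x + 2)/(-x^2 + 5*x + 6)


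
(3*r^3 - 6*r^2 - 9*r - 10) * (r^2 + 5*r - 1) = 3*r^5 + 9*r^4 - 42*r^3 - 49*r^2 - 41*r + 10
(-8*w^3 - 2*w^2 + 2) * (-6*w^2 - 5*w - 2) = 48*w^5 + 52*w^4 + 26*w^3 - 8*w^2 - 10*w - 4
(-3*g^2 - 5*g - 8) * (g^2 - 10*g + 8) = -3*g^4 + 25*g^3 + 18*g^2 + 40*g - 64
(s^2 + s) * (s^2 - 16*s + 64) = s^4 - 15*s^3 + 48*s^2 + 64*s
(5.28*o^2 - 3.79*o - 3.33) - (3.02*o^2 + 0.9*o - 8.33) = 2.26*o^2 - 4.69*o + 5.0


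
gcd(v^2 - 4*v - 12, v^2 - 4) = v + 2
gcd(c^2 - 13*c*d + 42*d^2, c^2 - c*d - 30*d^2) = c - 6*d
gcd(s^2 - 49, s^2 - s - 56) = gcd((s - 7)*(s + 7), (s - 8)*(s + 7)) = s + 7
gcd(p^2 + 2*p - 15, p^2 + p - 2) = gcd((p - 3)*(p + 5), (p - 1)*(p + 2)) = 1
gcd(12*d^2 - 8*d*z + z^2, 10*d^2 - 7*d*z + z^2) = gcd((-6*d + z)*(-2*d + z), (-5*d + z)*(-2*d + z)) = -2*d + z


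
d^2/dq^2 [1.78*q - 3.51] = 0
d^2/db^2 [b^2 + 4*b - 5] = 2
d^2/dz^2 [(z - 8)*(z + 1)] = 2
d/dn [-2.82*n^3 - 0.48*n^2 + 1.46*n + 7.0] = -8.46*n^2 - 0.96*n + 1.46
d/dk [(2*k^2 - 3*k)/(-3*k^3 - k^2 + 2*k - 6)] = (6*k^4 - 18*k^3 + k^2 - 24*k + 18)/(9*k^6 + 6*k^5 - 11*k^4 + 32*k^3 + 16*k^2 - 24*k + 36)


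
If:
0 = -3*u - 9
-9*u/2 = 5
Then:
No Solution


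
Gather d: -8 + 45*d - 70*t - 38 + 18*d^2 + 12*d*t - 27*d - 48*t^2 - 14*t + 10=18*d^2 + d*(12*t + 18) - 48*t^2 - 84*t - 36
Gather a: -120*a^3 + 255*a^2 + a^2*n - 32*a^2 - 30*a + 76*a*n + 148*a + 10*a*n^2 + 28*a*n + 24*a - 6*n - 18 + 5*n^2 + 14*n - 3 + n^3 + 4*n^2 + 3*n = -120*a^3 + a^2*(n + 223) + a*(10*n^2 + 104*n + 142) + n^3 + 9*n^2 + 11*n - 21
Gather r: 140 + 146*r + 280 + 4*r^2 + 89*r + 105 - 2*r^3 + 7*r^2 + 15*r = -2*r^3 + 11*r^2 + 250*r + 525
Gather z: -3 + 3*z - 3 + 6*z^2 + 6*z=6*z^2 + 9*z - 6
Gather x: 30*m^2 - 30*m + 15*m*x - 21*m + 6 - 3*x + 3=30*m^2 - 51*m + x*(15*m - 3) + 9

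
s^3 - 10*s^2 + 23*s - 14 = (s - 7)*(s - 2)*(s - 1)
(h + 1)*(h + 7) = h^2 + 8*h + 7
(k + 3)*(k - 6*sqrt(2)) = k^2 - 6*sqrt(2)*k + 3*k - 18*sqrt(2)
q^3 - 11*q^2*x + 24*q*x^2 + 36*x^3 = (q - 6*x)^2*(q + x)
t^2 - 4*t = t*(t - 4)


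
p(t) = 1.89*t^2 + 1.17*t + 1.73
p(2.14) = 12.89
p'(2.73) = 11.49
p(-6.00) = 62.75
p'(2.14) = 9.26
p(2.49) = 16.36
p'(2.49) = 10.58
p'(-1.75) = -5.44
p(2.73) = 19.01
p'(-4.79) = -16.94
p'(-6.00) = -21.51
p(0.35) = 2.37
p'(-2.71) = -9.07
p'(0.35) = 2.49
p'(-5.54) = -19.77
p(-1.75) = 5.47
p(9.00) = 165.35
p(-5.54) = 53.26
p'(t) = 3.78*t + 1.17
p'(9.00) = 35.19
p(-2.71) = 12.44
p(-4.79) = 39.49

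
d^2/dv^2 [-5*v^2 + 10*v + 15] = -10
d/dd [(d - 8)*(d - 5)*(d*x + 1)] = 3*d^2*x - 26*d*x + 2*d + 40*x - 13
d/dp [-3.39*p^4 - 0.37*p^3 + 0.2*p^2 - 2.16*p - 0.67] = -13.56*p^3 - 1.11*p^2 + 0.4*p - 2.16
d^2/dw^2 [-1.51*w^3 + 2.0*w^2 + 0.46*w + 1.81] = 4.0 - 9.06*w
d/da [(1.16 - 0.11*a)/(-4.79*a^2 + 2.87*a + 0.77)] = (-0.5269*a^2 + 11.1128*a - 3.4139)/(22.9441*a^4 - 27.4946*a^3 + 0.860300000000001*a^2 + 4.4198*a + 0.5929)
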